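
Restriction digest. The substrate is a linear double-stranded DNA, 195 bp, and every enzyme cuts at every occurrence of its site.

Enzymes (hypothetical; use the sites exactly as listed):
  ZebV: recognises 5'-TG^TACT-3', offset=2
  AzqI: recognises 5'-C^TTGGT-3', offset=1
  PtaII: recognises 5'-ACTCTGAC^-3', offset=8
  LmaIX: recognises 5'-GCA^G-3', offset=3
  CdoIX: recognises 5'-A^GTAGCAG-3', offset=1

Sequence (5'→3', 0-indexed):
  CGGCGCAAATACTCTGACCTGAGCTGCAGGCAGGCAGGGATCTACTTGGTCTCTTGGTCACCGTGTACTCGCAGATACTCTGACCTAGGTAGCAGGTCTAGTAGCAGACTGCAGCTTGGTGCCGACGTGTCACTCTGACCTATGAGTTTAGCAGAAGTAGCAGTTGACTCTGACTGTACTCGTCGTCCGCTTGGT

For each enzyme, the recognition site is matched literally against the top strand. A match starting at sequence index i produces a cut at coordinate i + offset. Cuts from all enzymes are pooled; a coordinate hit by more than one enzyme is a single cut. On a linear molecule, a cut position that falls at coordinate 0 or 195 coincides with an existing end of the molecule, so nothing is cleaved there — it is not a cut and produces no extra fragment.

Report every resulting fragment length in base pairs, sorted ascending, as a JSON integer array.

[2,2,3,4,4,5,6,6,6,7,8,8,9,10,10,11,12,12,14,14,18,24]

Per-enzyme occurrences:
  ZebV (TGTACT, off=2): starts [63, 174] → cuts [65, 176]
  AzqI (CTTGGT, off=1): starts [44, 52, 114, 189] → cuts [45, 53, 115, 190]
  PtaII (ACTCTGAC, off=8): starts [10, 76, 131, 166] → cuts [18, 84, 139, 174]
  LmaIX (GCAG, off=3): starts [25, 29, 33, 70, 91, 103, 110, 150, 159] → cuts [28, 32, 36, 73, 94, 106, 113, 153, 162]
  CdoIX (AGTAGCAG, off=1): starts [99, 155] → cuts [100, 156]

Pooled cuts: [18, 28, 32, 36, 45, 53, 65, 73, 84, 94, 100, 106, 113, 115, 139, 153, 156, 162, 174, 176, 190]

Fragment lengths:
  [0,18): 18 bp
  [18,28): 10 bp
  [28,32): 4 bp
  [32,36): 4 bp
  [36,45): 9 bp
  [45,53): 8 bp
  [53,65): 12 bp
  [65,73): 8 bp
  [73,84): 11 bp
  [84,94): 10 bp
  [94,100): 6 bp
  [100,106): 6 bp
  [106,113): 7 bp
  [113,115): 2 bp
  [115,139): 24 bp
  [139,153): 14 bp
  [153,156): 3 bp
  [156,162): 6 bp
  [162,174): 12 bp
  [174,176): 2 bp
  [176,190): 14 bp
  [190,195): 5 bp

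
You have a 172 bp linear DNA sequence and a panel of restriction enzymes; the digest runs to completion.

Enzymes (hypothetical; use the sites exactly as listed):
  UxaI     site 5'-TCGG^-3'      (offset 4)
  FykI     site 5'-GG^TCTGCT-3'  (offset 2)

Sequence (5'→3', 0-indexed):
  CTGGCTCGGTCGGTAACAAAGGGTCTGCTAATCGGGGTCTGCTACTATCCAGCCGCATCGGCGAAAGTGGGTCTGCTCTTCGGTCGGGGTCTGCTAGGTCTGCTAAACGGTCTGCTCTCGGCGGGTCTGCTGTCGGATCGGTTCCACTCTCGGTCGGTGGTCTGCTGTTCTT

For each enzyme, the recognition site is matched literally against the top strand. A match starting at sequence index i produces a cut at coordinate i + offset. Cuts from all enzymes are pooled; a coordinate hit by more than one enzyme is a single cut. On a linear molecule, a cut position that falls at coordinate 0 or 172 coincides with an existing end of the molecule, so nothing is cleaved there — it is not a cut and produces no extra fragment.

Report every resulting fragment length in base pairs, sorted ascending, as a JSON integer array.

Scan for sites:
  UxaI (TCGG, off=4): starts [5, 9, 31, 57, 79, 83, 117, 132, 137, 149, 153] → cuts [9, 13, 35, 61, 83, 87, 121, 136, 141, 153, 157]
  FykI (GGTCTGCT, off=2): starts [21, 35, 69, 87, 96, 108, 123, 158] → cuts [23, 37, 71, 89, 98, 110, 125, 160]

All cut coordinates (distinct, sorted): [9, 13, 23, 35, 37, 61, 71, 83, 87, 89, 98, 110, 121, 125, 136, 141, 153, 157, 160]

Fragments:
  [0,9): 9 bp
  [9,13): 4 bp
  [13,23): 10 bp
  [23,35): 12 bp
  [35,37): 2 bp
  [37,61): 24 bp
  [61,71): 10 bp
  [71,83): 12 bp
  [83,87): 4 bp
  [87,89): 2 bp
  [89,98): 9 bp
  [98,110): 12 bp
  [110,121): 11 bp
  [121,125): 4 bp
  [125,136): 11 bp
  [136,141): 5 bp
  [141,153): 12 bp
  [153,157): 4 bp
  [157,160): 3 bp
  [160,172): 12 bp

[2,2,3,4,4,4,4,5,9,9,10,10,11,11,12,12,12,12,12,24]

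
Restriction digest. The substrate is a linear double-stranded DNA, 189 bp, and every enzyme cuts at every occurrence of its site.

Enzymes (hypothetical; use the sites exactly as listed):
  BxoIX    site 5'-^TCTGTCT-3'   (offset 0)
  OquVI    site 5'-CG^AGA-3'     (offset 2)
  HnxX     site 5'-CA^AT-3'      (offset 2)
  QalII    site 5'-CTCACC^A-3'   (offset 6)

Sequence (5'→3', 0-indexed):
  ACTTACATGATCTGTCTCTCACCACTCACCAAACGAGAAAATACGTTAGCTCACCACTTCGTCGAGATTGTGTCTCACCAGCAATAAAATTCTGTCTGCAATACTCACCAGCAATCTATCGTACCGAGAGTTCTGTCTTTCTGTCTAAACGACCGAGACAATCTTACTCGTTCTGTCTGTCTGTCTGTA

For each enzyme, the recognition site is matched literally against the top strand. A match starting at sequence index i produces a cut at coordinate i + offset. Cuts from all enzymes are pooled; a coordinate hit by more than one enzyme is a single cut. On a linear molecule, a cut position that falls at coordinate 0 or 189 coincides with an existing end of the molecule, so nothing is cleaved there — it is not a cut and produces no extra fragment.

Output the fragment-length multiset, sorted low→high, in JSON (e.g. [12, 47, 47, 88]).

Per-enzyme occurrences:
  BxoIX TCTGTCT/0: at [10, 90, 131, 139, 171, 175, 179] ⇒ [10, 90, 131, 139, 171, 175, 179]
  OquVI CGAGA/2: at [33, 62, 124, 153] ⇒ [35, 64, 126, 155]
  HnxX CAAT/2: at [81, 98, 111, 158] ⇒ [83, 100, 113, 160]
  QalII CTCACCA/6: at [17, 24, 49, 73, 103] ⇒ [23, 30, 55, 79, 109]

Pooled cuts: [10, 23, 30, 35, 55, 64, 79, 83, 90, 100, 109, 113, 126, 131, 139, 155, 160, 171, 175, 179]

Fragment lengths:
  [0,10): 10 bp
  [10,23): 13 bp
  [23,30): 7 bp
  [30,35): 5 bp
  [35,55): 20 bp
  [55,64): 9 bp
  [64,79): 15 bp
  [79,83): 4 bp
  [83,90): 7 bp
  [90,100): 10 bp
  [100,109): 9 bp
  [109,113): 4 bp
  [113,126): 13 bp
  [126,131): 5 bp
  [131,139): 8 bp
  [139,155): 16 bp
  [155,160): 5 bp
  [160,171): 11 bp
  [171,175): 4 bp
  [175,179): 4 bp
  [179,189): 10 bp

[4,4,4,4,5,5,5,7,7,8,9,9,10,10,10,11,13,13,15,16,20]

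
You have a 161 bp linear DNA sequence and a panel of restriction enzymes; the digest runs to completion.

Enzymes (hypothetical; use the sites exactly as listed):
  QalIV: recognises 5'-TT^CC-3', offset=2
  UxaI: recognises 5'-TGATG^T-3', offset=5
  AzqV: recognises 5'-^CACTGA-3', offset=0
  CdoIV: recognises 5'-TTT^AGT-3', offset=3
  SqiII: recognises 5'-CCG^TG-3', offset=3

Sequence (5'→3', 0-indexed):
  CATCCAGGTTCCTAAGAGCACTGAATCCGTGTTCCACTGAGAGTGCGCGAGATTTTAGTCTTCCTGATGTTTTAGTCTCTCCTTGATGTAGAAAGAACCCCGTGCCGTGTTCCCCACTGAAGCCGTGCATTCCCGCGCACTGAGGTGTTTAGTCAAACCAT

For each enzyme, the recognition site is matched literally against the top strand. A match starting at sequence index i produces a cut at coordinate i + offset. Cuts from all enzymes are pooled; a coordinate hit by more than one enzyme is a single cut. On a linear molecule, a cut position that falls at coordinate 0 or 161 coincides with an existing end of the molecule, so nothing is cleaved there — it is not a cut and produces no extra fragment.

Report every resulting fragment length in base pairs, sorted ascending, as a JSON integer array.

[1,3,4,4,4,5,6,6,6,7,8,10,11,11,11,13,14,15,22]

Scan for sites:
  QalIV TTCC/2: at [8, 31, 60, 109, 129] ⇒ [10, 33, 62, 111, 131]
  UxaI TGATGT/5: at [64, 83] ⇒ [69, 88]
  AzqV CACTGA/0: at [18, 34, 114, 137] ⇒ [18, 34, 114, 137]
  CdoIV TTTAGT/3: at [53, 70, 147] ⇒ [56, 73, 150]
  SqiII CCGTG/3: at [26, 99, 104, 122] ⇒ [29, 102, 107, 125]

All cut coordinates (distinct, sorted): [10, 18, 29, 33, 34, 56, 62, 69, 73, 88, 102, 107, 111, 114, 125, 131, 137, 150]

Fragment lengths:
  [0,10): 10 bp
  [10,18): 8 bp
  [18,29): 11 bp
  [29,33): 4 bp
  [33,34): 1 bp
  [34,56): 22 bp
  [56,62): 6 bp
  [62,69): 7 bp
  [69,73): 4 bp
  [73,88): 15 bp
  [88,102): 14 bp
  [102,107): 5 bp
  [107,111): 4 bp
  [111,114): 3 bp
  [114,125): 11 bp
  [125,131): 6 bp
  [131,137): 6 bp
  [137,150): 13 bp
  [150,161): 11 bp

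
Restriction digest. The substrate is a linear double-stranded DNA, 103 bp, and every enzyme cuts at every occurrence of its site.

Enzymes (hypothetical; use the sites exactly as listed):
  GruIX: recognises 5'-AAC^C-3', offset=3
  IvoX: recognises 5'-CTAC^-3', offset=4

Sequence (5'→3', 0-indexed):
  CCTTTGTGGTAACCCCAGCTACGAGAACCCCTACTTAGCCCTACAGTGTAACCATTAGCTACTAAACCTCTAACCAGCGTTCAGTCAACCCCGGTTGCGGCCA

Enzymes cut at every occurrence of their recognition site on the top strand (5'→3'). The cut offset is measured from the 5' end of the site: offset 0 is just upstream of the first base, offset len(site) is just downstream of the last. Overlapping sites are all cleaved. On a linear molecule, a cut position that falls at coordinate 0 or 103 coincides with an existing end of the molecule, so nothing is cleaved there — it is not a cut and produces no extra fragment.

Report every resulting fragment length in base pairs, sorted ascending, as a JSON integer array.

Scan for sites:
  GruIX (AACC, off=3): starts [10, 25, 49, 64, 71, 86] → cuts [13, 28, 52, 67, 74, 89]
  IvoX (CTAC, off=4): starts [18, 30, 40, 58] → cuts [22, 34, 44, 62]

All cut coordinates (distinct, sorted): [13, 22, 28, 34, 44, 52, 62, 67, 74, 89]

Fragment lengths:
  [0,13): 13 bp
  [13,22): 9 bp
  [22,28): 6 bp
  [28,34): 6 bp
  [34,44): 10 bp
  [44,52): 8 bp
  [52,62): 10 bp
  [62,67): 5 bp
  [67,74): 7 bp
  [74,89): 15 bp
  [89,103): 14 bp

[5,6,6,7,8,9,10,10,13,14,15]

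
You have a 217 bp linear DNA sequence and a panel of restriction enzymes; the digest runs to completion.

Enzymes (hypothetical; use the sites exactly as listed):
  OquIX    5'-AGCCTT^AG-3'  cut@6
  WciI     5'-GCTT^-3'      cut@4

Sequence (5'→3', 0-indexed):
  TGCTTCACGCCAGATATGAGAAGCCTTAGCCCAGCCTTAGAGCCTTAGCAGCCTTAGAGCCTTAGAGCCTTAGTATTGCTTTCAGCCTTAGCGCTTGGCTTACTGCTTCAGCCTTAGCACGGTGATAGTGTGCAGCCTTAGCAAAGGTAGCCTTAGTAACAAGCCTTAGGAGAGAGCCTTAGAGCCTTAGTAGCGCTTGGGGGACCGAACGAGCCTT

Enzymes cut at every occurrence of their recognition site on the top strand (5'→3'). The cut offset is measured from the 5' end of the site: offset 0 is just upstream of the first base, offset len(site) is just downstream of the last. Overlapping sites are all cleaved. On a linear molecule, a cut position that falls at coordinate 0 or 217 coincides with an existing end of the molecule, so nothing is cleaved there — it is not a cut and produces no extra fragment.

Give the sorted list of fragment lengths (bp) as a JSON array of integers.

Scan for sites:
  OquIX (AGCCTTAG, off=6): starts [21, 32, 40, 49, 57, 65, 83, 109, 133, 148, 161, 174, 182] → cuts [27, 38, 46, 55, 63, 71, 89, 115, 139, 154, 167, 180, 188]
  WciI (GCTT, off=4): starts [1, 77, 92, 97, 104, 194] → cuts [5, 81, 96, 101, 108, 198]

Pooled cuts: [5, 27, 38, 46, 55, 63, 71, 81, 89, 96, 101, 108, 115, 139, 154, 167, 180, 188, 198]

Fragments:
  [0,5): 5 bp
  [5,27): 22 bp
  [27,38): 11 bp
  [38,46): 8 bp
  [46,55): 9 bp
  [55,63): 8 bp
  [63,71): 8 bp
  [71,81): 10 bp
  [81,89): 8 bp
  [89,96): 7 bp
  [96,101): 5 bp
  [101,108): 7 bp
  [108,115): 7 bp
  [115,139): 24 bp
  [139,154): 15 bp
  [154,167): 13 bp
  [167,180): 13 bp
  [180,188): 8 bp
  [188,198): 10 bp
  [198,217): 19 bp

[5,5,7,7,7,8,8,8,8,8,9,10,10,11,13,13,15,19,22,24]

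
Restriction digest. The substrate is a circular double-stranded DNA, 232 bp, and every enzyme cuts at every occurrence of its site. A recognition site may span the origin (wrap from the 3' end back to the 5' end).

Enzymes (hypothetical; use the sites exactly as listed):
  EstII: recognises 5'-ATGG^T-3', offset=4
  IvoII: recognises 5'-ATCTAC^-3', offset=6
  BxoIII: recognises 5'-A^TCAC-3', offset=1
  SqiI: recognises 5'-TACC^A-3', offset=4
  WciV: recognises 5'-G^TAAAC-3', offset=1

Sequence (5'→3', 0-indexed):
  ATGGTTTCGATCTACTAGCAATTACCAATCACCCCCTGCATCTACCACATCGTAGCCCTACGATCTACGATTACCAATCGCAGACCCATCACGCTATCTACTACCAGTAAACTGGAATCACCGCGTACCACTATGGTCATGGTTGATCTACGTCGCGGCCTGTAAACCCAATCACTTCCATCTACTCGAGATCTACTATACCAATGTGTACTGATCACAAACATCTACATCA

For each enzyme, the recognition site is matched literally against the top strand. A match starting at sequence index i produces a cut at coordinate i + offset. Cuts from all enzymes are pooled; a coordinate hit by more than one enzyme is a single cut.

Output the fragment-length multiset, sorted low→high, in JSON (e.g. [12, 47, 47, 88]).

Per-enzyme occurrences:
  EstII ATGGT/4: at [0, 132, 138] ⇒ [4, 136, 142]
  IvoII ATCTAC/6: at [9, 39, 62, 95, 145, 179, 190, 222] ⇒ [15, 45, 68, 101, 151, 185, 196, 228]
  BxoIII ATCAC/1: at [27, 87, 116, 170, 213] ⇒ [28, 88, 117, 171, 214]
  SqiI TACCA/4: at [22, 42, 71, 101, 125, 198] ⇒ [26, 46, 75, 105, 129, 202]
  WciV GTAAAC/1: at [106, 161] ⇒ [107, 162]

All cut coordinates (distinct, sorted): [4, 15, 26, 28, 45, 46, 68, 75, 88, 101, 105, 107, 117, 129, 136, 142, 151, 162, 171, 185, 196, 202, 214, 228]

Fragments:
  4→15: 11 bp
  15→26: 11 bp
  26→28: 2 bp
  28→45: 17 bp
  45→46: 1 bp
  46→68: 22 bp
  68→75: 7 bp
  75→88: 13 bp
  88→101: 13 bp
  101→105: 4 bp
  105→107: 2 bp
  107→117: 10 bp
  117→129: 12 bp
  129→136: 7 bp
  136→142: 6 bp
  142→151: 9 bp
  151→162: 11 bp
  162→171: 9 bp
  171→185: 14 bp
  185→196: 11 bp
  196→202: 6 bp
  202→214: 12 bp
  214→228: 14 bp
  228→4 (wrap): 232-228+4 = 8 bp

[1,2,2,4,6,6,7,7,8,9,9,10,11,11,11,11,12,12,13,13,14,14,17,22]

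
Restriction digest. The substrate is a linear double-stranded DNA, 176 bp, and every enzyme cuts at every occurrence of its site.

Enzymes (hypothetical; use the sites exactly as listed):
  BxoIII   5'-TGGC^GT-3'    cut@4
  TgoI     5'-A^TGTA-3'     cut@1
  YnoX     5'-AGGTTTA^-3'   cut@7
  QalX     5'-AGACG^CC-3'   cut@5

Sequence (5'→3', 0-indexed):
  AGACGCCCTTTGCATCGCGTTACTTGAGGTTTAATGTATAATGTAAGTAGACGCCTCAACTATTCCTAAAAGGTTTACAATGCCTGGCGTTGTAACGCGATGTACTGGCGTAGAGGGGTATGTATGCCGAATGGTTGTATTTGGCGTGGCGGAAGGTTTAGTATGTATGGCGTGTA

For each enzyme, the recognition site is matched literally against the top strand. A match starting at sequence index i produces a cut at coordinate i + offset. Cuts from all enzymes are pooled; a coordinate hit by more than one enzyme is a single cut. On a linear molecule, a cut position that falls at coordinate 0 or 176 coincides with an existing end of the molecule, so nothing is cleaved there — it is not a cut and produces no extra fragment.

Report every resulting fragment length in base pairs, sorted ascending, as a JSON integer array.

[1,3,5,5,7,8,9,11,11,12,12,15,24,25,28]

Per-enzyme occurrences:
  BxoIII (TGGCGT, off=4): starts [84, 105, 141, 167] → cuts [88, 109, 145, 171]
  TgoI (ATGTA, off=1): starts [33, 40, 99, 119, 162] → cuts [34, 41, 100, 120, 163]
  YnoX (AGGTTTA, off=7): starts [26, 70, 153] → cuts [33, 77, 160]
  QalX (AGACGCC, off=5): starts [0, 48] → cuts [5, 53]

All cut coordinates (distinct, sorted): [5, 33, 34, 41, 53, 77, 88, 100, 109, 120, 145, 160, 163, 171]

Fragments:
  [0,5): 5 bp
  [5,33): 28 bp
  [33,34): 1 bp
  [34,41): 7 bp
  [41,53): 12 bp
  [53,77): 24 bp
  [77,88): 11 bp
  [88,100): 12 bp
  [100,109): 9 bp
  [109,120): 11 bp
  [120,145): 25 bp
  [145,160): 15 bp
  [160,163): 3 bp
  [163,171): 8 bp
  [171,176): 5 bp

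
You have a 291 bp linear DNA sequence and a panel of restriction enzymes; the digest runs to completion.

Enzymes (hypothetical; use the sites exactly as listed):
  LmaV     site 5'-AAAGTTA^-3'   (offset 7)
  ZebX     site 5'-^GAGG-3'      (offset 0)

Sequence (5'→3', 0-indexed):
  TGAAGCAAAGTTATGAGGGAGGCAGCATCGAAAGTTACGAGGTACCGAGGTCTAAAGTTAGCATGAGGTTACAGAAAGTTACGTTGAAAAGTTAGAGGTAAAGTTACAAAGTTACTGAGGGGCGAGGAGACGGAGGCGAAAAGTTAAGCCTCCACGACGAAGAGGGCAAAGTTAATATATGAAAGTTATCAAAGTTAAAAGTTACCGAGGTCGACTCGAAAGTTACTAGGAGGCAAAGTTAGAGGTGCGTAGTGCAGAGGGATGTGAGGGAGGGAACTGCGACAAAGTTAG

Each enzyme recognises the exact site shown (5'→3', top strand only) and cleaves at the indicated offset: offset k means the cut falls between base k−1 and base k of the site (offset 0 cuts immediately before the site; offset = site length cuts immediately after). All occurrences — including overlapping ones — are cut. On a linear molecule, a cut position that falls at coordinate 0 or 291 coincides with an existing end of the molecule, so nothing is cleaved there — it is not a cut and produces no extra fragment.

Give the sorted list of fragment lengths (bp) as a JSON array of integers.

[1,1,1,2,2,4,4,4,4,7,7,8,8,9,9,9,12,12,13,13,13,14,14,14,15,15,17,19,19,21]

Site scan:
  LmaV AAAGTTA/7: at [6, 30, 53, 74, 87, 99, 107, 139, 167, 181, 190, 197, 218, 234, 283] ⇒ [13, 37, 60, 81, 94, 106, 114, 146, 174, 188, 197, 204, 225, 241, 290]
  ZebX GAGG/0: at [14, 18, 38, 46, 64, 94, 116, 123, 132, 161, 206, 229, 241, 256, 265, 269] ⇒ [14, 18, 38, 46, 64, 94, 116, 123, 132, 161, 206, 229, 241, 256, 265, 269]

Pooled cuts: [13, 14, 18, 37, 38, 46, 60, 64, 81, 94, 106, 114, 116, 123, 132, 146, 161, 174, 188, 197, 204, 206, 225, 229, 241, 256, 265, 269, 290]

Fragment lengths:
  [0,13): 13 bp
  [13,14): 1 bp
  [14,18): 4 bp
  [18,37): 19 bp
  [37,38): 1 bp
  [38,46): 8 bp
  [46,60): 14 bp
  [60,64): 4 bp
  [64,81): 17 bp
  [81,94): 13 bp
  [94,106): 12 bp
  [106,114): 8 bp
  [114,116): 2 bp
  [116,123): 7 bp
  [123,132): 9 bp
  [132,146): 14 bp
  [146,161): 15 bp
  [161,174): 13 bp
  [174,188): 14 bp
  [188,197): 9 bp
  [197,204): 7 bp
  [204,206): 2 bp
  [206,225): 19 bp
  [225,229): 4 bp
  [229,241): 12 bp
  [241,256): 15 bp
  [256,265): 9 bp
  [265,269): 4 bp
  [269,290): 21 bp
  [290,291): 1 bp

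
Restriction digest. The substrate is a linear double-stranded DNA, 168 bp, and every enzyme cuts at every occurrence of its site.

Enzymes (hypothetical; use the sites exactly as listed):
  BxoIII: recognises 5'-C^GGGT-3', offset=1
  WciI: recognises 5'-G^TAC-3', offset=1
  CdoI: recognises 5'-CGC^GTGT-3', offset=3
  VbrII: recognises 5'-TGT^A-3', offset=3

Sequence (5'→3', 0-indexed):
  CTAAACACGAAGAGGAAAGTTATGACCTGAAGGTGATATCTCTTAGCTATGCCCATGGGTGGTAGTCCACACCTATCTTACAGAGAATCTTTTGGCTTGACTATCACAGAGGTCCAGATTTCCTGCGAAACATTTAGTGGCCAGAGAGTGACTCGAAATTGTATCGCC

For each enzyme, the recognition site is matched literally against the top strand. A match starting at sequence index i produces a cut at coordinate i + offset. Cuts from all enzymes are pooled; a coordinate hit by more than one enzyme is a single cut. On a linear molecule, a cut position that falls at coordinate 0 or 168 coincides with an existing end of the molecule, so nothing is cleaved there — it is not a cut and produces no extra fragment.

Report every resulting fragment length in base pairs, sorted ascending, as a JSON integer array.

Site scan:
  BxoIII (CGGGT, off=1): no sites
  WciI (GTAC, off=1): no sites
  CdoI (CGCGTGT, off=3): no sites
  VbrII (TGTA, off=3): starts [159] → cuts [162]

All cut coordinates (distinct, sorted): [162]

Fragments:
  [0,162): 162 bp
  [162,168): 6 bp

[6,162]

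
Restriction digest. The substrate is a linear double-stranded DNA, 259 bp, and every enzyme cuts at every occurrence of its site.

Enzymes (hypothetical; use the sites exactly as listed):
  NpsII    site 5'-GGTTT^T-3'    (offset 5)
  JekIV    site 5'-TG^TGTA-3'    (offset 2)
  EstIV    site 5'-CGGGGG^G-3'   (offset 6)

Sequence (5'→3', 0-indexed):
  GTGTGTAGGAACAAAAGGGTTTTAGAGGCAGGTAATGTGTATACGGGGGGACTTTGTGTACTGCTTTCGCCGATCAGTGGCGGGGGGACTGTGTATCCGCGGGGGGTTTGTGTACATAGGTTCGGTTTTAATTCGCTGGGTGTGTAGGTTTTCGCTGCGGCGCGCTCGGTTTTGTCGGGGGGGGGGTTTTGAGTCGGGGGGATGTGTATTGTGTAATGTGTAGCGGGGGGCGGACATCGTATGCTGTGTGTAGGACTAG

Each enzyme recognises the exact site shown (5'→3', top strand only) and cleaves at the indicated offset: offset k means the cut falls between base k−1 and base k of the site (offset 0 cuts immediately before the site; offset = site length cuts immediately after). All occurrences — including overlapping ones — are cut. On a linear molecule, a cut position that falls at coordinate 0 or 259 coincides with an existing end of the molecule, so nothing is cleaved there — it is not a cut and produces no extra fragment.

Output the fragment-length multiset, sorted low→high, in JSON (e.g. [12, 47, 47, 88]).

Scan for sites:
  NpsII GGTTTT/5: at [17, 123, 146, 167, 184] ⇒ [22, 128, 151, 172, 189]
  JekIV TGTGTA/2: at [1, 35, 54, 89, 108, 140, 202, 209, 216, 246] ⇒ [3, 37, 56, 91, 110, 142, 204, 211, 218, 248]
  EstIV CGGGGGG/6: at [43, 80, 99, 175, 194, 223] ⇒ [49, 86, 105, 181, 200, 229]

Pooled cuts: [3, 22, 37, 49, 56, 86, 91, 105, 110, 128, 142, 151, 172, 181, 189, 200, 204, 211, 218, 229, 248]

Fragments:
  [0,3): 3 bp
  [3,22): 19 bp
  [22,37): 15 bp
  [37,49): 12 bp
  [49,56): 7 bp
  [56,86): 30 bp
  [86,91): 5 bp
  [91,105): 14 bp
  [105,110): 5 bp
  [110,128): 18 bp
  [128,142): 14 bp
  [142,151): 9 bp
  [151,172): 21 bp
  [172,181): 9 bp
  [181,189): 8 bp
  [189,200): 11 bp
  [200,204): 4 bp
  [204,211): 7 bp
  [211,218): 7 bp
  [218,229): 11 bp
  [229,248): 19 bp
  [248,259): 11 bp

[3,4,5,5,7,7,7,8,9,9,11,11,11,12,14,14,15,18,19,19,21,30]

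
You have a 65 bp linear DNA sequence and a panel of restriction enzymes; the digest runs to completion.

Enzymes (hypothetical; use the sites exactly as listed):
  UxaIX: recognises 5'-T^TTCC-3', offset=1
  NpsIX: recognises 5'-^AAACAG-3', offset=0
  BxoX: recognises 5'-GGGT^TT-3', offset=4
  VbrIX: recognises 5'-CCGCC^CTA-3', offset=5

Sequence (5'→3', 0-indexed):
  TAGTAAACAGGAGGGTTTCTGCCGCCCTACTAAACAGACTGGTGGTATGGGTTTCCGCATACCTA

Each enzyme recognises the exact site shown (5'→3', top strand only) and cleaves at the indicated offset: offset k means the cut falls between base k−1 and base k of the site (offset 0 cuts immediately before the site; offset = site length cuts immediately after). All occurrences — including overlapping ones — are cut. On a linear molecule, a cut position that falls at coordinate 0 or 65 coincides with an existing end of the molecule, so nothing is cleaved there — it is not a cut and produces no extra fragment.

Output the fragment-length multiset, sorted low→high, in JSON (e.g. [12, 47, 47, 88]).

[4,5,10,12,13,21]

Scan for sites:
  UxaIX TTTCC/1: at [51] ⇒ [52]
  NpsIX AAACAG/0: at [4, 31] ⇒ [4, 31]
  BxoX GGGTTT/4: at [12, 48] ⇒ [16, 52]
  VbrIX CCGCCCTA/5: at [21] ⇒ [26]

Pooled cuts: [4, 16, 26, 31, 52]

Fragment lengths:
  [0,4): 4 bp
  [4,16): 12 bp
  [16,26): 10 bp
  [26,31): 5 bp
  [31,52): 21 bp
  [52,65): 13 bp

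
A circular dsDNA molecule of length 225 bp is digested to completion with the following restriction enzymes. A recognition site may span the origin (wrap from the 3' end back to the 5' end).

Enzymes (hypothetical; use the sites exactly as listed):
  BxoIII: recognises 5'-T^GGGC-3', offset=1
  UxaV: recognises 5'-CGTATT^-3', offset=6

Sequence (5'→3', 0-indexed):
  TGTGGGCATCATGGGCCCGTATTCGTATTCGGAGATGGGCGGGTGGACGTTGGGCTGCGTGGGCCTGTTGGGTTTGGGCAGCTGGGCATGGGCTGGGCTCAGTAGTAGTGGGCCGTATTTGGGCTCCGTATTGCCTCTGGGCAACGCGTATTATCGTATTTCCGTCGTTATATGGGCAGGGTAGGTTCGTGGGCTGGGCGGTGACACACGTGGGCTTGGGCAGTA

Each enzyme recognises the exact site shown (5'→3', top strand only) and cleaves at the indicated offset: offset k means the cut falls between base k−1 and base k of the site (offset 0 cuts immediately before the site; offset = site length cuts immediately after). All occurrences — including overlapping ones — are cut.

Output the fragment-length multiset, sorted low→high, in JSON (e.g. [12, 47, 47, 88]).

[1,5,5,6,6,6,6,7,8,8,9,9,10,11,11,12,13,14,15,15,15,16,17]

Site scan:
  BxoIII (TGGGC, off=1): starts [2, 11, 35, 50, 59, 74, 82, 88, 93, 108, 119, 137, 172, 189, 194, 210, 216] → cuts [3, 12, 36, 51, 60, 75, 83, 89, 94, 109, 120, 138, 173, 190, 195, 211, 217]
  UxaV (CGTATT, off=6): starts [17, 23, 113, 126, 146, 154] → cuts [23, 29, 119, 132, 152, 160]

Pooled cuts: [3, 12, 23, 29, 36, 51, 60, 75, 83, 89, 94, 109, 119, 120, 132, 138, 152, 160, 173, 190, 195, 211, 217]

Fragments:
  3→12: 9 bp
  12→23: 11 bp
  23→29: 6 bp
  29→36: 7 bp
  36→51: 15 bp
  51→60: 9 bp
  60→75: 15 bp
  75→83: 8 bp
  83→89: 6 bp
  89→94: 5 bp
  94→109: 15 bp
  109→119: 10 bp
  119→120: 1 bp
  120→132: 12 bp
  132→138: 6 bp
  138→152: 14 bp
  152→160: 8 bp
  160→173: 13 bp
  173→190: 17 bp
  190→195: 5 bp
  195→211: 16 bp
  211→217: 6 bp
  217→3 (wrap): 225-217+3 = 11 bp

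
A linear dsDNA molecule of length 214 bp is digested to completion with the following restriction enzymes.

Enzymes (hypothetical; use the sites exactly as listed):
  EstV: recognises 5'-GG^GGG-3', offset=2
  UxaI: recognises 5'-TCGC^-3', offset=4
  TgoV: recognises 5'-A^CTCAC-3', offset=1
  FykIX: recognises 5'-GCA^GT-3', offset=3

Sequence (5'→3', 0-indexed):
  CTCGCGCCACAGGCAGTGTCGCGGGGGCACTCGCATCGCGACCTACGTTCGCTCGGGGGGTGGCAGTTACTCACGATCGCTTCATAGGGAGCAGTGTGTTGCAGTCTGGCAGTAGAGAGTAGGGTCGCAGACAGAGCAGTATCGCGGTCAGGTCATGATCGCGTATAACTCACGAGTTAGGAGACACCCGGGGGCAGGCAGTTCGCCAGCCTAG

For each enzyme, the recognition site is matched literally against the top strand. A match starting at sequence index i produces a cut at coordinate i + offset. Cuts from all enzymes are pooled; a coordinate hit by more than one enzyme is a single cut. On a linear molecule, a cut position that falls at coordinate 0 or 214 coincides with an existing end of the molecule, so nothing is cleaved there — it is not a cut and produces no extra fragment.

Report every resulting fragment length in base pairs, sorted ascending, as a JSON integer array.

Scan for sites:
  EstV GGGGG/2: at [22, 54, 55, 189] ⇒ [24, 56, 57, 191]
  UxaI TCGC/4: at [1, 18, 30, 35, 48, 76, 124, 141, 158, 202] ⇒ [5, 22, 34, 39, 52, 80, 128, 145, 162, 206]
  TgoV ACTCAC/1: at [68, 167] ⇒ [69, 168]
  FykIX GCAGT/3: at [12, 62, 90, 100, 108, 135, 197] ⇒ [15, 65, 93, 103, 111, 138, 200]

Pooled cuts: [5, 15, 22, 24, 34, 39, 52, 56, 57, 65, 69, 80, 93, 103, 111, 128, 138, 145, 162, 168, 191, 200, 206]

Fragment lengths:
  [0,5): 5 bp
  [5,15): 10 bp
  [15,22): 7 bp
  [22,24): 2 bp
  [24,34): 10 bp
  [34,39): 5 bp
  [39,52): 13 bp
  [52,56): 4 bp
  [56,57): 1 bp
  [57,65): 8 bp
  [65,69): 4 bp
  [69,80): 11 bp
  [80,93): 13 bp
  [93,103): 10 bp
  [103,111): 8 bp
  [111,128): 17 bp
  [128,138): 10 bp
  [138,145): 7 bp
  [145,162): 17 bp
  [162,168): 6 bp
  [168,191): 23 bp
  [191,200): 9 bp
  [200,206): 6 bp
  [206,214): 8 bp

[1,2,4,4,5,5,6,6,7,7,8,8,8,9,10,10,10,10,11,13,13,17,17,23]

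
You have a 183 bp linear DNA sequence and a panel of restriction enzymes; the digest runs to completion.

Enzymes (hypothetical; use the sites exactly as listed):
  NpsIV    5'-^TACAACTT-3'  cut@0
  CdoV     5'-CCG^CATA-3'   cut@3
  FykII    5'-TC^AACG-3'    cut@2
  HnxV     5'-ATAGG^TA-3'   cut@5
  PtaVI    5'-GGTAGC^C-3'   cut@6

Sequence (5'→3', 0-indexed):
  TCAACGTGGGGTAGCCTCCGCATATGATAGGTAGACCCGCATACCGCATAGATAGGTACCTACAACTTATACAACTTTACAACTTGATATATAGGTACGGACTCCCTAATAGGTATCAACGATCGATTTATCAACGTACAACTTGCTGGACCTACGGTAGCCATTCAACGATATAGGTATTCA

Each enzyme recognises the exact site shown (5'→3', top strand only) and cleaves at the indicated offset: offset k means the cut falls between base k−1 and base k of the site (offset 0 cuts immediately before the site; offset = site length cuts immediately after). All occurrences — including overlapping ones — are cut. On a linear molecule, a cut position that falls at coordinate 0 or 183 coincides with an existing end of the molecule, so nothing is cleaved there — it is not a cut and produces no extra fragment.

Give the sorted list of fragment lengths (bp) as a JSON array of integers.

[2,4,4,4,5,5,6,7,8,8,9,10,11,11,13,15,18,18,25]

Scan for sites:
  NpsIV TACAACTT/0: at [60, 69, 77, 136] ⇒ [60, 69, 77, 136]
  CdoV CCGCATA/3: at [17, 36, 43] ⇒ [20, 39, 46]
  FykII TCAACG/2: at [0, 115, 130, 164] ⇒ [2, 117, 132, 166]
  HnxV ATAGGTA/5: at [26, 51, 90, 108, 172] ⇒ [31, 56, 95, 113, 177]
  PtaVI GGTAGCC/6: at [9, 155] ⇒ [15, 161]

All cut coordinates (distinct, sorted): [2, 15, 20, 31, 39, 46, 56, 60, 69, 77, 95, 113, 117, 132, 136, 161, 166, 177]

Fragment lengths:
  [0,2): 2 bp
  [2,15): 13 bp
  [15,20): 5 bp
  [20,31): 11 bp
  [31,39): 8 bp
  [39,46): 7 bp
  [46,56): 10 bp
  [56,60): 4 bp
  [60,69): 9 bp
  [69,77): 8 bp
  [77,95): 18 bp
  [95,113): 18 bp
  [113,117): 4 bp
  [117,132): 15 bp
  [132,136): 4 bp
  [136,161): 25 bp
  [161,166): 5 bp
  [166,177): 11 bp
  [177,183): 6 bp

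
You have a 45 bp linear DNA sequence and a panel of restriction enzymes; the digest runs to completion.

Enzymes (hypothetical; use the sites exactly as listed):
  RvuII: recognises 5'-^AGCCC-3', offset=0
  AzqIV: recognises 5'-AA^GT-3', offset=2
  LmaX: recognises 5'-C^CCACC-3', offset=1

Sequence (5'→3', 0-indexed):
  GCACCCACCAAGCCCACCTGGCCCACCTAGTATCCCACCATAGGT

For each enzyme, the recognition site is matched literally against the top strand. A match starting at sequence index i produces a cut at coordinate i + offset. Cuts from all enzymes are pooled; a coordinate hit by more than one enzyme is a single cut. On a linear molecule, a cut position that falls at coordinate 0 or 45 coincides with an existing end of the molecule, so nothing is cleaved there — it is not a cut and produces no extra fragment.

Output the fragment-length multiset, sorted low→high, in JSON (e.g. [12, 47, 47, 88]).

Site scan:
  RvuII AGCCC/0: at [10] ⇒ [10]
  AzqIV (AAGT, off=2): no sites
  LmaX CCCACC/1: at [3, 12, 21, 33] ⇒ [4, 13, 22, 34]

Pooled cuts: [4, 10, 13, 22, 34]

Fragments:
  [0,4): 4 bp
  [4,10): 6 bp
  [10,13): 3 bp
  [13,22): 9 bp
  [22,34): 12 bp
  [34,45): 11 bp

[3,4,6,9,11,12]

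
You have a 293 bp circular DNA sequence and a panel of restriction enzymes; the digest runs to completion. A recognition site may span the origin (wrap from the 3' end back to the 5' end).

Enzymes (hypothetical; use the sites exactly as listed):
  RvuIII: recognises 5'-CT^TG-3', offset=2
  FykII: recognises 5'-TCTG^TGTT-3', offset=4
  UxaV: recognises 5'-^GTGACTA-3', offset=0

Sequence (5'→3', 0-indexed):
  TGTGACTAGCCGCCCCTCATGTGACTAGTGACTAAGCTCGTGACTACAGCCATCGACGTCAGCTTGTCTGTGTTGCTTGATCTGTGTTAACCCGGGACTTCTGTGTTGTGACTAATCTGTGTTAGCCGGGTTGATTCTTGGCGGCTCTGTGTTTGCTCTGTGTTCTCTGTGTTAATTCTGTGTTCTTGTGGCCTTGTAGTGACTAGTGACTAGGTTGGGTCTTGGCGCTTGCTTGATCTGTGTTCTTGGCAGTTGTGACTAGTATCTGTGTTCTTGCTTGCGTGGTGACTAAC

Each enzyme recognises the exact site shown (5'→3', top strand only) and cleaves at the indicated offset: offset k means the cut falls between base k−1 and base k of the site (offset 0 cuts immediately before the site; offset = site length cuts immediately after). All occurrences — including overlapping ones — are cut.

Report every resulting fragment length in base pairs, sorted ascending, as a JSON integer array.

Per-enzyme occurrences:
  RvuIII (CTTG, off=2): starts [62, 75, 136, 184, 192, 220, 227, 231, 244, 272, 276] → cuts [64, 77, 138, 186, 194, 222, 229, 233, 246, 274, 278]
  FykII (TCTGTGTT, off=4): starts [66, 80, 99, 115, 145, 156, 165, 176, 236, 264] → cuts [70, 84, 103, 119, 149, 160, 169, 180, 240, 268]
  UxaV (GTGACTA, off=0): starts [1, 20, 27, 39, 107, 198, 205, 254, 284] → cuts [1, 20, 27, 39, 107, 198, 205, 254, 284]

All cut coordinates (distinct, sorted): [1, 20, 27, 39, 64, 70, 77, 84, 103, 107, 119, 138, 149, 160, 169, 180, 186, 194, 198, 205, 222, 229, 233, 240, 246, 254, 268, 274, 278, 284]

Fragment lengths:
  1→20: 19 bp
  20→27: 7 bp
  27→39: 12 bp
  39→64: 25 bp
  64→70: 6 bp
  70→77: 7 bp
  77→84: 7 bp
  84→103: 19 bp
  103→107: 4 bp
  107→119: 12 bp
  119→138: 19 bp
  138→149: 11 bp
  149→160: 11 bp
  160→169: 9 bp
  169→180: 11 bp
  180→186: 6 bp
  186→194: 8 bp
  194→198: 4 bp
  198→205: 7 bp
  205→222: 17 bp
  222→229: 7 bp
  229→233: 4 bp
  233→240: 7 bp
  240→246: 6 bp
  246→254: 8 bp
  254→268: 14 bp
  268→274: 6 bp
  274→278: 4 bp
  278→284: 6 bp
  284→1 (wrap): 293-284+1 = 10 bp

[4,4,4,4,6,6,6,6,6,7,7,7,7,7,7,8,8,9,10,11,11,11,12,12,14,17,19,19,19,25]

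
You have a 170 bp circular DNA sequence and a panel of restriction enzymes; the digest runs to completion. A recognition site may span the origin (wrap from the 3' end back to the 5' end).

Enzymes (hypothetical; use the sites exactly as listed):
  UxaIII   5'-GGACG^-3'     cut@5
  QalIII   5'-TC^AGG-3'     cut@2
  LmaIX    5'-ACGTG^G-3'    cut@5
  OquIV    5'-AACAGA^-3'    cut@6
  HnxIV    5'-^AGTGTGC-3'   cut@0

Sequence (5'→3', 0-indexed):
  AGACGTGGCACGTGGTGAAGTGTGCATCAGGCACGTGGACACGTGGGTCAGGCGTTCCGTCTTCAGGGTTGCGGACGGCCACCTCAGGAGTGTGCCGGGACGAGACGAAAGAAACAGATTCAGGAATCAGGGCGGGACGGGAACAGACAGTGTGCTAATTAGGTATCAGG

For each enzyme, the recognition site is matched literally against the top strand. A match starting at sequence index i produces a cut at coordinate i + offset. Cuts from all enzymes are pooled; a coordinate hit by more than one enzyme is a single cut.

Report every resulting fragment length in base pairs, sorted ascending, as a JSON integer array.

Scan for sites:
  UxaIII GGACG/5: at [72, 97, 134] ⇒ [77, 102, 139]
  QalIII TCAGG/2: at [26, 47, 62, 83, 119, 126, 165] ⇒ [28, 49, 64, 85, 121, 128, 167]
  LmaIX ACGTGG/5: at [2, 9, 32, 40] ⇒ [7, 14, 37, 45]
  OquIV AACAGA/6: at [112, 141] ⇒ [118, 147]
  HnxIV AGTGTGC/0: at [18, 88, 148] ⇒ [18, 88, 148]

Pooled cuts: [7, 14, 18, 28, 37, 45, 49, 64, 77, 85, 88, 102, 118, 121, 128, 139, 147, 148, 167]

Fragments:
  7→14: 7 bp
  14→18: 4 bp
  18→28: 10 bp
  28→37: 9 bp
  37→45: 8 bp
  45→49: 4 bp
  49→64: 15 bp
  64→77: 13 bp
  77→85: 8 bp
  85→88: 3 bp
  88→102: 14 bp
  102→118: 16 bp
  118→121: 3 bp
  121→128: 7 bp
  128→139: 11 bp
  139→147: 8 bp
  147→148: 1 bp
  148→167: 19 bp
  167→7 (wrap): 170-167+7 = 10 bp

[1,3,3,4,4,7,7,8,8,8,9,10,10,11,13,14,15,16,19]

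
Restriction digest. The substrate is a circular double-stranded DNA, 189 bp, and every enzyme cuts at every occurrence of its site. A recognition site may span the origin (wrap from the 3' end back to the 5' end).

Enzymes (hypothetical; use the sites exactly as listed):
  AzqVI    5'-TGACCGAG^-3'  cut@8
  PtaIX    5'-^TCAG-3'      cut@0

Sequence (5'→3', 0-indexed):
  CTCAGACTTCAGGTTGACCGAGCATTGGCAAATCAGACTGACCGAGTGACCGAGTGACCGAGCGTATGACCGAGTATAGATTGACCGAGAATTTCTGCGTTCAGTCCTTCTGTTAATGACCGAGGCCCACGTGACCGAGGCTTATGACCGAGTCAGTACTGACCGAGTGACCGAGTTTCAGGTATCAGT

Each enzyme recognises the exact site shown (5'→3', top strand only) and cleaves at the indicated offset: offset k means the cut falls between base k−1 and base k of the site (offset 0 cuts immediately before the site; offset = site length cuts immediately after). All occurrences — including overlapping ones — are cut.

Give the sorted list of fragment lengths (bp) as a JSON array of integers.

[2,6,7,7,8,8,8,10,11,12,13,14,14,15,15,15,24]

Site scan:
  AzqVI (TGACCGAG, off=8): starts [14, 38, 46, 54, 66, 81, 116, 131, 144, 159, 167] → cuts [22, 46, 54, 62, 74, 89, 124, 139, 152, 167, 175]
  PtaIX (TCAG, off=0): starts [1, 8, 32, 100, 152, 177, 184] → cuts [1, 8, 32, 100, 152, 177, 184]

Pooled cuts: [1, 8, 22, 32, 46, 54, 62, 74, 89, 100, 124, 139, 152, 167, 175, 177, 184]

Fragment lengths:
  1→8: 7 bp
  8→22: 14 bp
  22→32: 10 bp
  32→46: 14 bp
  46→54: 8 bp
  54→62: 8 bp
  62→74: 12 bp
  74→89: 15 bp
  89→100: 11 bp
  100→124: 24 bp
  124→139: 15 bp
  139→152: 13 bp
  152→167: 15 bp
  167→175: 8 bp
  175→177: 2 bp
  177→184: 7 bp
  184→1 (wrap): 189-184+1 = 6 bp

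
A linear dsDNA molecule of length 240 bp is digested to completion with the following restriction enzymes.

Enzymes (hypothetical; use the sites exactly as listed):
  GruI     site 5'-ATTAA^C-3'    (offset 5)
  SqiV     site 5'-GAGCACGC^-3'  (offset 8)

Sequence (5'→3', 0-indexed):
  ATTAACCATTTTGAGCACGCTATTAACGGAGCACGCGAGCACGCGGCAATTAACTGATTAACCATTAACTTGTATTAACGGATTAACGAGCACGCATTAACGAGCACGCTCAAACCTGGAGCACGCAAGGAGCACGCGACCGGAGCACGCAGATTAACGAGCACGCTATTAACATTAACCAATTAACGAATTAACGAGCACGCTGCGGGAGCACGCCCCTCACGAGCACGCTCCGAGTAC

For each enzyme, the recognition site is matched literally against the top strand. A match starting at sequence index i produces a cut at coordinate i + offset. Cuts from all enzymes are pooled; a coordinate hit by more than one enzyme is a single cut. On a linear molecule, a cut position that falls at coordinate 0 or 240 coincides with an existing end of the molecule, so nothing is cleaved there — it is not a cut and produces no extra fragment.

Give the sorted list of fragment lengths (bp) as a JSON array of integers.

Scan for sites:
  GruI (ATTAAC, off=5): starts [0, 21, 48, 56, 63, 73, 81, 95, 152, 167, 173, 181, 189] → cuts [5, 26, 53, 61, 68, 78, 86, 100, 157, 172, 178, 186, 194]
  SqiV (GAGCACGC, off=8): starts [12, 28, 36, 87, 101, 118, 129, 142, 158, 195, 208, 223] → cuts [20, 36, 44, 95, 109, 126, 137, 150, 166, 203, 216, 231]

All cut coordinates (distinct, sorted): [5, 20, 26, 36, 44, 53, 61, 68, 78, 86, 95, 100, 109, 126, 137, 150, 157, 166, 172, 178, 186, 194, 203, 216, 231]

Fragment lengths:
  [0,5): 5 bp
  [5,20): 15 bp
  [20,26): 6 bp
  [26,36): 10 bp
  [36,44): 8 bp
  [44,53): 9 bp
  [53,61): 8 bp
  [61,68): 7 bp
  [68,78): 10 bp
  [78,86): 8 bp
  [86,95): 9 bp
  [95,100): 5 bp
  [100,109): 9 bp
  [109,126): 17 bp
  [126,137): 11 bp
  [137,150): 13 bp
  [150,157): 7 bp
  [157,166): 9 bp
  [166,172): 6 bp
  [172,178): 6 bp
  [178,186): 8 bp
  [186,194): 8 bp
  [194,203): 9 bp
  [203,216): 13 bp
  [216,231): 15 bp
  [231,240): 9 bp

[5,5,6,6,6,7,7,8,8,8,8,8,9,9,9,9,9,9,10,10,11,13,13,15,15,17]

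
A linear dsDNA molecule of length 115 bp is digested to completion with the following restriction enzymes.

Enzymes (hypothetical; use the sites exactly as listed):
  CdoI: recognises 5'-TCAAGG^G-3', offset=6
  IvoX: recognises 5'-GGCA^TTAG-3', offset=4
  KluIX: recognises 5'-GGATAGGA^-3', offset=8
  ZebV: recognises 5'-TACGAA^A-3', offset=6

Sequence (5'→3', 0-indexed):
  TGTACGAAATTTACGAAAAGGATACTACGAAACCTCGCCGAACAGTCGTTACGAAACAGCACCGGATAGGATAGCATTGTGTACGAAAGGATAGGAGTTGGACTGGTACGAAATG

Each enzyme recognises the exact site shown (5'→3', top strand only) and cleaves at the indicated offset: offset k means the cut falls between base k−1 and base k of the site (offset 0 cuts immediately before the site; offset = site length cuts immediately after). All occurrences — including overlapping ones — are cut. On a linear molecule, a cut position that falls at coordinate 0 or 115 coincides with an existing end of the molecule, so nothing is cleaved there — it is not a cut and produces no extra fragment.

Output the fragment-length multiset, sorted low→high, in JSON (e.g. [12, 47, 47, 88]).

Per-enzyme occurrences:
  CdoI (TCAAGGG, off=6): no sites
  IvoX (GGCATTAG, off=4): no sites
  KluIX GGATAGGA/8: at [63, 88] ⇒ [71, 96]
  ZebV TACGAAA/6: at [2, 11, 25, 49, 81, 106] ⇒ [8, 17, 31, 55, 87, 112]

All cut coordinates (distinct, sorted): [8, 17, 31, 55, 71, 87, 96, 112]

Fragments:
  [0,8): 8 bp
  [8,17): 9 bp
  [17,31): 14 bp
  [31,55): 24 bp
  [55,71): 16 bp
  [71,87): 16 bp
  [87,96): 9 bp
  [96,112): 16 bp
  [112,115): 3 bp

[3,8,9,9,14,16,16,16,24]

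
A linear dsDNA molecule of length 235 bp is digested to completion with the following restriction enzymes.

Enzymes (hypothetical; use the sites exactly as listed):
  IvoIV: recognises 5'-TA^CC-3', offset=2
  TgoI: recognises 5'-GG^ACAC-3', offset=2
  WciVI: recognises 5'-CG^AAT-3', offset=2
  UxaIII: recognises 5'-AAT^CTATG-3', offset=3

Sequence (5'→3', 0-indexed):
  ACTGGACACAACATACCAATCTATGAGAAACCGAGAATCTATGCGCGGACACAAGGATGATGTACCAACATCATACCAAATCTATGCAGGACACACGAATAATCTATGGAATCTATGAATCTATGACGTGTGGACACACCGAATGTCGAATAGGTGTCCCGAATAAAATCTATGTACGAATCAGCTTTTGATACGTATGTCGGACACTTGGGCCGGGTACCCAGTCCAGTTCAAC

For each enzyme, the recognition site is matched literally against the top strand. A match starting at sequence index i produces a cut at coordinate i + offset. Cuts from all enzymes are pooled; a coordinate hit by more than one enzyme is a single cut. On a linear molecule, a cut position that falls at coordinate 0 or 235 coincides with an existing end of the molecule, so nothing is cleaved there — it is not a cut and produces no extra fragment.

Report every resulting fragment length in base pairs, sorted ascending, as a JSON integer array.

Scan for sites:
  IvoIV (TACC, off=2): starts [13, 62, 73, 217] → cuts [15, 64, 75, 219]
  TgoI (GGACAC, off=2): starts [3, 46, 88, 131, 201] → cuts [5, 48, 90, 133, 203]
  WciVI (CGAAT, off=2): starts [95, 139, 146, 159, 176] → cuts [97, 141, 148, 161, 178]
  UxaIII (AATCTATG, off=3): starts [17, 35, 78, 100, 109, 117, 166] → cuts [20, 38, 81, 103, 112, 120, 169]

Pooled cuts: [5, 15, 20, 38, 48, 64, 75, 81, 90, 97, 103, 112, 120, 133, 141, 148, 161, 169, 178, 203, 219]

Fragments:
  [0,5): 5 bp
  [5,15): 10 bp
  [15,20): 5 bp
  [20,38): 18 bp
  [38,48): 10 bp
  [48,64): 16 bp
  [64,75): 11 bp
  [75,81): 6 bp
  [81,90): 9 bp
  [90,97): 7 bp
  [97,103): 6 bp
  [103,112): 9 bp
  [112,120): 8 bp
  [120,133): 13 bp
  [133,141): 8 bp
  [141,148): 7 bp
  [148,161): 13 bp
  [161,169): 8 bp
  [169,178): 9 bp
  [178,203): 25 bp
  [203,219): 16 bp
  [219,235): 16 bp

[5,5,6,6,7,7,8,8,8,9,9,9,10,10,11,13,13,16,16,16,18,25]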